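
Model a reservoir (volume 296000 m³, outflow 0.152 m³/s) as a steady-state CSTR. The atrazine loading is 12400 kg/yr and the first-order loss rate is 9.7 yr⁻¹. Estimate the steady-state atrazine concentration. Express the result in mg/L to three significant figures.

Outflow Q = 0.152 m³/s × 3.156e+07 s/yr = 4.797e+06 m³/yr.
Steady-state CSTR mass balance: W = Q·C + k·V·C, so C = W/(Q + kV).
Q + kV = 4.797e+06 + 9.7·296000 = 7.668e+06 m³/yr.
C = 12400/7.668e+06 = 0.001617 kg/m³ = 1.617 mg/L.

1.62 mg/L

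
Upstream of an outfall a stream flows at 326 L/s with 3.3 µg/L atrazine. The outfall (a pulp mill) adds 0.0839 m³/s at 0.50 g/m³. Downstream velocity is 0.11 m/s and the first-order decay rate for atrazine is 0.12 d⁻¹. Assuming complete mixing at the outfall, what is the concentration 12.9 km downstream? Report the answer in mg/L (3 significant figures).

0.0892 mg/L

326 L/s = 0.326 m³/s.
3.3 µg/L = 0.0033 mg/L.
After complete mixing, C₀ = (0.0839·0.5 + 0.326·0.0033) / 0.4099 = 0.105 mg/L.
Travel time t = 1.29e+04 m / 0.11 m/s = 1.173e+05 s = 1.357 d.
C = 0.105·exp(−0.12·1.357) = 0.105·0.8497 = 0.08919 mg/L.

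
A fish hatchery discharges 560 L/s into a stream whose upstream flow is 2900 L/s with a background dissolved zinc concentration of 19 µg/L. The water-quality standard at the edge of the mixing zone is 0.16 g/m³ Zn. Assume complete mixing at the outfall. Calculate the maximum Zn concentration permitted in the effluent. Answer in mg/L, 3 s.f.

560 L/s = 0.56 m³/s.
2900 L/s = 2.9 m³/s.
19 µg/L = 0.019 mg/L.
Mass balance: 0.16·3.46 = 0.56·Cₑ + 2.9·0.019.
Cₑ = (0.5536 − 0.0551) / 0.56 = 0.8902 mg/L.

0.890 mg/L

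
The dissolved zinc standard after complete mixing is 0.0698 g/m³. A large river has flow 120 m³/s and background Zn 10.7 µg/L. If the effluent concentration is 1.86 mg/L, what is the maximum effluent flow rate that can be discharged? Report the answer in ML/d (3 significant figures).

10.7 µg/L = 0.0107 mg/L.
Mass balance at complete mixing: C_std·(Q_w + Q_r) = Q_w·C_e + Q_r·C_b.
Rearranging, Q_w = Q_r·(C_std − C_b)/(C_e − C_std) = 120·(0.0698 − 0.0107) / (1.86 − 0.0698) = 3.962 m³/s.
= 342.3 ML/d.

342 ML/d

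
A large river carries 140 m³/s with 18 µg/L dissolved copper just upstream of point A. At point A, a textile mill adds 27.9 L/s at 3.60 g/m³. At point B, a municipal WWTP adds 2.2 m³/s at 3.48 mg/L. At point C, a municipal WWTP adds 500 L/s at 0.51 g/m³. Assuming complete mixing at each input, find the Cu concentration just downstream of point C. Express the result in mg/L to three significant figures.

18 µg/L = 0.018 mg/L.
27.9 L/s = 0.0279 m³/s.
After input A: C = (140·0.018 + 0.0279·3.6) / 140 = 0.01871 mg/L.
After input B: C = (140·0.01871 + 2.2·3.48) / 142.2 = 0.07225 mg/L.
500 L/s = 0.5 m³/s.
After input C: C = (142.2·0.07225 + 0.5·0.51) / 142.7 = 0.07379 mg/L.

0.0738 mg/L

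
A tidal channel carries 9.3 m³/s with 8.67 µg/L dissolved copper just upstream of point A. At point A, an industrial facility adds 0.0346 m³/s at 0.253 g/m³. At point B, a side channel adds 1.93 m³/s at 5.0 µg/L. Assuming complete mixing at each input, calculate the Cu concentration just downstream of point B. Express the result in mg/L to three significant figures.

0.00879 mg/L

8.67 µg/L = 0.00867 mg/L.
After input A: C = (9.3·0.00867 + 0.0346·0.253) / 9.335 = 0.009576 mg/L.
5.0 µg/L = 0.005 mg/L.
After input B: C = (9.335·0.009576 + 1.93·0.005) / 11.26 = 0.008792 mg/L.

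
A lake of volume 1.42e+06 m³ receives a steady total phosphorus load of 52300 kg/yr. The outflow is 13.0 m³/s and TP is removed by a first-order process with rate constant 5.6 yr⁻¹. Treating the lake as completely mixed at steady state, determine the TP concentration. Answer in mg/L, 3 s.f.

Outflow Q = 13.0 m³/s × 3.156e+07 s/yr = 4.102e+08 m³/yr.
Steady-state CSTR mass balance: W = Q·C + k·V·C, so C = W/(Q + kV).
Q + kV = 4.102e+08 + 5.6·1.42e+06 = 4.182e+08 m³/yr.
C = 52300/4.182e+08 = 0.0001251 kg/m³ = 0.1251 mg/L.

0.125 mg/L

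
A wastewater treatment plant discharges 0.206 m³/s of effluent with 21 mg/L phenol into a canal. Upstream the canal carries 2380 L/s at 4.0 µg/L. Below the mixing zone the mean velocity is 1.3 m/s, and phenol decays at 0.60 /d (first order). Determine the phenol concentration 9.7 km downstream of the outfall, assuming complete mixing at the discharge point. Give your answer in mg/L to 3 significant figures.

2380 L/s = 2.38 m³/s.
4.0 µg/L = 0.004 mg/L.
After complete mixing, C₀ = (0.206·21 + 2.38·0.004) / 2.586 = 1.677 mg/L.
Travel time t = 9700 m / 1.3 m/s = 7462 s = 0.08636 d.
C = 1.677·exp(−0.60·0.08636) = 1.677·0.9495 = 1.592 mg/L.

1.59 mg/L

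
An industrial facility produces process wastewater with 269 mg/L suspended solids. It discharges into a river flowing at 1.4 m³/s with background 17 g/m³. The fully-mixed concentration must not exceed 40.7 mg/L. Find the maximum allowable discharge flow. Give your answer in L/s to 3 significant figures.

145 L/s

Mass balance at complete mixing: C_std·(Q_w + Q_r) = Q_w·C_e + Q_r·C_b.
Rearranging, Q_w = Q_r·(C_std − C_b)/(C_e − C_std) = 1.4·(40.7 − 17) / (269 − 40.7) = 0.1453 m³/s.
= 145.3 L/s.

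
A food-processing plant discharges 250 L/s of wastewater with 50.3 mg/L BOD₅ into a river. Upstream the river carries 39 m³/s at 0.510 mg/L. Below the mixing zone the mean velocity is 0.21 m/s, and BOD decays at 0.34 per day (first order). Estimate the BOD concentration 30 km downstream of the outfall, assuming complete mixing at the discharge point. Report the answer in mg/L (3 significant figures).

250 L/s = 0.25 m³/s.
After complete mixing, C₀ = (0.25·50.3 + 39·0.51) / 39.25 = 0.8271 mg/L.
Travel time t = 3e+04 m / 0.21 m/s = 1.429e+05 s = 1.653 d.
C = 0.8271·exp(−0.34·1.653) = 0.8271·0.57 = 0.4714 mg/L.

0.471 mg/L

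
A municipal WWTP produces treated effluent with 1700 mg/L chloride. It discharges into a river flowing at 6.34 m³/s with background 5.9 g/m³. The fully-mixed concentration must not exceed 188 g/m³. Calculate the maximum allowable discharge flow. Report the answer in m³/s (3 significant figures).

0.764 m³/s

Mass balance at complete mixing: C_std·(Q_w + Q_r) = Q_w·C_e + Q_r·C_b.
Rearranging, Q_w = Q_r·(C_std − C_b)/(C_e − C_std) = 6.34·(188 − 5.9) / (1700 − 188) = 0.7636 m³/s.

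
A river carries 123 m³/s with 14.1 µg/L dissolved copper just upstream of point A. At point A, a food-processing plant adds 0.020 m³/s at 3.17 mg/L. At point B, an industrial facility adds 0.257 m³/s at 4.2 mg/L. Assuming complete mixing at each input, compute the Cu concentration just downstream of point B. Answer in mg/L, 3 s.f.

0.0233 mg/L

14.1 µg/L = 0.0141 mg/L.
After input A: C = (123·0.0141 + 0.02·3.17) / 123 = 0.01461 mg/L.
After input B: C = (123·0.01461 + 0.257·4.2) / 123.3 = 0.02334 mg/L.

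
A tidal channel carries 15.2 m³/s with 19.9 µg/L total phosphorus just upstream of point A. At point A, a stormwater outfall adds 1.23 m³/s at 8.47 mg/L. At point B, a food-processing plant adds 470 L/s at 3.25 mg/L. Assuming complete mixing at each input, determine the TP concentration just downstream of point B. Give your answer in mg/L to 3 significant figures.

0.725 mg/L

19.9 µg/L = 0.0199 mg/L.
After input A: C = (15.2·0.0199 + 1.23·8.47) / 16.43 = 0.6525 mg/L.
470 L/s = 0.47 m³/s.
After input B: C = (16.43·0.6525 + 0.47·3.25) / 16.9 = 0.7247 mg/L.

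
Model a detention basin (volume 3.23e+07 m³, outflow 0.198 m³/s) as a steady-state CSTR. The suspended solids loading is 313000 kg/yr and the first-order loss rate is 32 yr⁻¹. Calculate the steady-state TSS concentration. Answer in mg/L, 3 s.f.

0.301 mg/L

Outflow Q = 0.198 m³/s × 3.156e+07 s/yr = 6.248e+06 m³/yr.
Steady-state CSTR mass balance: W = Q·C + k·V·C, so C = W/(Q + kV).
Q + kV = 6.248e+06 + 32·3.23e+07 = 1.04e+09 m³/yr.
C = 313000/1.04e+09 = 0.000301 kg/m³ = 0.301 mg/L.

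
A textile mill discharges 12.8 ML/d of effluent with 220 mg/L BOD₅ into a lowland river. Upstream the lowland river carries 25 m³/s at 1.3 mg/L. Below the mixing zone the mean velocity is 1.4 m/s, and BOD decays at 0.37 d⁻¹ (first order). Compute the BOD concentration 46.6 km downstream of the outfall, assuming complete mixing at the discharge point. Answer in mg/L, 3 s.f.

12.8 ML/d = 0.1481 m³/s.
After complete mixing, C₀ = (0.1481·220 + 25·1.3) / 25.15 = 2.588 mg/L.
Travel time t = 4.66e+04 m / 1.4 m/s = 3.329e+04 s = 0.3853 d.
C = 2.588·exp(−0.37·0.3853) = 2.588·0.8672 = 2.245 mg/L.

2.24 mg/L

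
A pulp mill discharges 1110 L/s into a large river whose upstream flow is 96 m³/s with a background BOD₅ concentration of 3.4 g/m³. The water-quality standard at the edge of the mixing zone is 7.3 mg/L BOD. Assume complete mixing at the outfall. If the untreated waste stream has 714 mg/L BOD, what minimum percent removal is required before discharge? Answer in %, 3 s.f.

1110 L/s = 1.11 m³/s.
Mass balance: 7.3·97.11 = 1.11·Cₑ + 96·3.4.
Cₑ = (708.9 − 326.4) / 1.11 = 344.6 mg/L.
Required removal = 1 − 344.6/714 = 51.74 %.

51.7 %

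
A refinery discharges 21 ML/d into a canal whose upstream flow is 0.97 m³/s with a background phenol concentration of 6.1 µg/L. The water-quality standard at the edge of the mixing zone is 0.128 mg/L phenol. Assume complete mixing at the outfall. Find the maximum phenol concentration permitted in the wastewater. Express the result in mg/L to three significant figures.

0.614 mg/L

21 ML/d = 0.2431 m³/s.
6.1 µg/L = 0.0061 mg/L.
Mass balance: 0.128·1.213 = 0.2431·Cₑ + 0.97·0.0061.
Cₑ = (0.1553 − 0.005917) / 0.2431 = 0.6145 mg/L.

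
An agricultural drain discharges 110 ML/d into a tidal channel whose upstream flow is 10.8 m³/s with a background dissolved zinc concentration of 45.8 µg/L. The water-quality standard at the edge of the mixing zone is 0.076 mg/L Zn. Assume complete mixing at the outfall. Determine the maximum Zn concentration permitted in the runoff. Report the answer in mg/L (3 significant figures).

0.332 mg/L

110 ML/d = 1.273 m³/s.
45.8 µg/L = 0.0458 mg/L.
Mass balance: 0.076·12.07 = 1.273·Cₑ + 10.8·0.0458.
Cₑ = (0.9176 − 0.4946) / 1.273 = 0.3322 mg/L.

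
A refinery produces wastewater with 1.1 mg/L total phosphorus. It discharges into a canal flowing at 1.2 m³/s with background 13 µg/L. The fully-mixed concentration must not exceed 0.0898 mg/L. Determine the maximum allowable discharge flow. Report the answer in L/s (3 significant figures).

91.2 L/s

13 µg/L = 0.013 mg/L.
Mass balance at complete mixing: C_std·(Q_w + Q_r) = Q_w·C_e + Q_r·C_b.
Rearranging, Q_w = Q_r·(C_std − C_b)/(C_e − C_std) = 1.2·(0.0898 − 0.013) / (1.1 − 0.0898) = 0.09123 m³/s.
= 91.23 L/s.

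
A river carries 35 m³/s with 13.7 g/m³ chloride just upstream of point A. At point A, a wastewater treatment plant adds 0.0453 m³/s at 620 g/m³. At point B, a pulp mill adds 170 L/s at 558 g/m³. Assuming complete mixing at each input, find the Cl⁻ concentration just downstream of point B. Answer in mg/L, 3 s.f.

After input A: C = (35·13.7 + 0.0453·620) / 35.05 = 14.48 mg/L.
170 L/s = 0.17 m³/s.
After input B: C = (35.05·14.48 + 0.17·558) / 35.22 = 17.11 mg/L.

17.1 mg/L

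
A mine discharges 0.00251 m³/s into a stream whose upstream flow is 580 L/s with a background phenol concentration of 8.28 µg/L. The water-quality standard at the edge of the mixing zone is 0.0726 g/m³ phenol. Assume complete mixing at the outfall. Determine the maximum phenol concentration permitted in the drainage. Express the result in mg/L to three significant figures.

580 L/s = 0.58 m³/s.
8.28 µg/L = 0.00828 mg/L.
Mass balance: 0.0726·0.5825 = 0.00251·Cₑ + 0.58·0.00828.
Cₑ = (0.04229 − 0.004802) / 0.00251 = 14.94 mg/L.

14.9 mg/L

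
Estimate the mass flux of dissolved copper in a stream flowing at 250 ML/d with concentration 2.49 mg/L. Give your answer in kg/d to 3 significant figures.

250 ML/d = 2.894 m³/s.
Mass flux = Q·C = 2.894 m³/s × 2.49 g/m³ = 7.205 g/s.
= 7.205 g/s × 86.4 = 622.5 kg/d.

622 kg/d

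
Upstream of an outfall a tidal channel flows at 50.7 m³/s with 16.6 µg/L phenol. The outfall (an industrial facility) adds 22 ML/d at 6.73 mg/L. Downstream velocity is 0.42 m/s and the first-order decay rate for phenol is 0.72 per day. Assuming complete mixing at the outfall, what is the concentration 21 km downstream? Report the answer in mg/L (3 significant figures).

0.0331 mg/L

22 ML/d = 0.2546 m³/s.
16.6 µg/L = 0.0166 mg/L.
After complete mixing, C₀ = (0.2546·6.73 + 50.7·0.0166) / 50.95 = 0.05015 mg/L.
Travel time t = 2.1e+04 m / 0.42 m/s = 5e+04 s = 0.5787 d.
C = 0.05015·exp(−0.72·0.5787) = 0.05015·0.6592 = 0.03306 mg/L.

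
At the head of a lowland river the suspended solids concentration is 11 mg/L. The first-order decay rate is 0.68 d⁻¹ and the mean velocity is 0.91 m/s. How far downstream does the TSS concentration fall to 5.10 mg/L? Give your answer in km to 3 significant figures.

88.9 km

From C = C₀·e^(−kt), t = ln(C₀/C)/k = ln(11/5.10)/0.68 = 0.7687/0.68 = 1.13 d.
Distance = v·t = 0.91 m/s × 9.766e+04 s = 8.887e+04 m = 88.87 km.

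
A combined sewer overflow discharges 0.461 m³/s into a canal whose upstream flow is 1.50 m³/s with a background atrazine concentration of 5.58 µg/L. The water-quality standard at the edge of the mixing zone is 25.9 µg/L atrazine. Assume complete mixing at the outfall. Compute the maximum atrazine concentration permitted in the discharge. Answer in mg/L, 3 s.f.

5.58 µg/L = 0.00558 mg/L.
25.9 µg/L = 0.0259 mg/L.
Mass balance: 0.0259·1.961 = 0.461·Cₑ + 1.5·0.00558.
Cₑ = (0.05079 − 0.00837) / 0.461 = 0.09202 mg/L.

0.0920 mg/L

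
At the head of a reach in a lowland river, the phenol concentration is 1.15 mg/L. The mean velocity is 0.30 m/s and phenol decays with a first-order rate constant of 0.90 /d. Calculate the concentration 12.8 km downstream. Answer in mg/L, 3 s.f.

Travel time t = 12.8 km / 0.30 m/s = 1.28e+04/0.30 = 4.267e+04 s = 0.4938 d.
First-order decay: C = 1.15·exp(−0.90·0.4938) = 1.15·0.6412 = 0.7374 mg/L.

0.737 mg/L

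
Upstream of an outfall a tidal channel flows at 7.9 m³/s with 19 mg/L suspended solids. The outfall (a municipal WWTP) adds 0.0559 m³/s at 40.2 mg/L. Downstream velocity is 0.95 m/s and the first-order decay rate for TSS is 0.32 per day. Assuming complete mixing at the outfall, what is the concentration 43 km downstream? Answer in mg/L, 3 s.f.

16.2 mg/L

After complete mixing, C₀ = (0.0559·40.2 + 7.9·19) / 7.956 = 19.15 mg/L.
Travel time t = 4.3e+04 m / 0.95 m/s = 4.526e+04 s = 0.5239 d.
C = 19.15·exp(−0.32·0.5239) = 19.15·0.8457 = 16.19 mg/L.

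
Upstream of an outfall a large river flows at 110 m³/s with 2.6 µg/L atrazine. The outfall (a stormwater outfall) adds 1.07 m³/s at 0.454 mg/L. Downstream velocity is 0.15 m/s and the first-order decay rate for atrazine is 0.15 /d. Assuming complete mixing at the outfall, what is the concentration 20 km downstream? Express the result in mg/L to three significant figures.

0.00551 mg/L

2.6 µg/L = 0.0026 mg/L.
After complete mixing, C₀ = (1.07·0.454 + 110·0.0026) / 111.1 = 0.006949 mg/L.
Travel time t = 2e+04 m / 0.15 m/s = 1.333e+05 s = 1.543 d.
C = 0.006949·exp(−0.15·1.543) = 0.006949·0.7934 = 0.005513 mg/L.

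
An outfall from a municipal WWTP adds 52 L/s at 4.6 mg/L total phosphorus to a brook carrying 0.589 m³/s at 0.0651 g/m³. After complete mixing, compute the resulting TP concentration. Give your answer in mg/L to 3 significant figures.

52 L/s = 0.052 m³/s.
By mass balance at complete mixing, C = (0.052·4.6 + 0.589·0.0651) / (0.052 + 0.589) = 0.2775/0.641 = 0.433 mg/L.

0.433 mg/L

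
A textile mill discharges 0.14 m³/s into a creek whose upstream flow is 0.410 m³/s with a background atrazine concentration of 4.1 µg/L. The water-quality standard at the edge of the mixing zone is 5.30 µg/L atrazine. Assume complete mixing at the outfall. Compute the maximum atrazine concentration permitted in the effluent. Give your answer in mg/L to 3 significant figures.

4.1 µg/L = 0.0041 mg/L.
5.30 µg/L = 0.0053 mg/L.
Mass balance: 0.0053·0.55 = 0.14·Cₑ + 0.41·0.0041.
Cₑ = (0.002915 − 0.001681) / 0.14 = 0.008814 mg/L.

0.00881 mg/L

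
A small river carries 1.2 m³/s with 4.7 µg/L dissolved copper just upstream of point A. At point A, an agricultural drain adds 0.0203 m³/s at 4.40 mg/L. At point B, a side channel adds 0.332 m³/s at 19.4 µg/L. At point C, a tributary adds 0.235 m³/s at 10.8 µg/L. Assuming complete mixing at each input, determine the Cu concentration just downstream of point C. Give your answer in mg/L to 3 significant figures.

0.0582 mg/L

4.7 µg/L = 0.0047 mg/L.
After input A: C = (1.2·0.0047 + 0.0203·4.4) / 1.22 = 0.07782 mg/L.
19.4 µg/L = 0.0194 mg/L.
After input B: C = (1.22·0.07782 + 0.332·0.0194) / 1.552 = 0.06532 mg/L.
10.8 µg/L = 0.0108 mg/L.
After input C: C = (1.552·0.06532 + 0.235·0.0108) / 1.787 = 0.05815 mg/L.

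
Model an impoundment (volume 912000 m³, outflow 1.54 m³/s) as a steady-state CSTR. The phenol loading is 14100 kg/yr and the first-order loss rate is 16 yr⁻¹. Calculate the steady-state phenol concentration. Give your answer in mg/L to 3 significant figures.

0.223 mg/L

Outflow Q = 1.54 m³/s × 3.156e+07 s/yr = 4.86e+07 m³/yr.
Steady-state CSTR mass balance: W = Q·C + k·V·C, so C = W/(Q + kV).
Q + kV = 4.86e+07 + 16·912000 = 6.319e+07 m³/yr.
C = 14100/6.319e+07 = 0.0002231 kg/m³ = 0.2231 mg/L.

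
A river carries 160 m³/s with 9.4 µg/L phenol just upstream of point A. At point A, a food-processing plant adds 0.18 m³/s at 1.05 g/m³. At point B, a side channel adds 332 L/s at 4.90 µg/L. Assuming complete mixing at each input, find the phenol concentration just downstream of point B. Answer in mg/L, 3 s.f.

0.0106 mg/L

9.4 µg/L = 0.0094 mg/L.
After input A: C = (160·0.0094 + 0.18·1.05) / 160.2 = 0.01057 mg/L.
332 L/s = 0.332 m³/s.
4.90 µg/L = 0.0049 mg/L.
After input B: C = (160.2·0.01057 + 0.332·0.0049) / 160.5 = 0.01056 mg/L.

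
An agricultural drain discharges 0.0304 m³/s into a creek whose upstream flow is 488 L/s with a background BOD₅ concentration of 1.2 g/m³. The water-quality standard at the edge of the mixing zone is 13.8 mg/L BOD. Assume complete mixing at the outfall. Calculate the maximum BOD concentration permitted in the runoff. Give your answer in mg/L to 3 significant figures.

216 mg/L

488 L/s = 0.488 m³/s.
Mass balance: 13.8·0.5184 = 0.0304·Cₑ + 0.488·1.2.
Cₑ = (7.154 − 0.5856) / 0.0304 = 216.1 mg/L.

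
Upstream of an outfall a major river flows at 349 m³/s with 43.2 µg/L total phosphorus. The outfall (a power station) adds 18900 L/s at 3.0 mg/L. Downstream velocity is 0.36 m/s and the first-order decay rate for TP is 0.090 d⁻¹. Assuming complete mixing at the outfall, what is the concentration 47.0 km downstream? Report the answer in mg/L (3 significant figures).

18900 L/s = 18.9 m³/s.
43.2 µg/L = 0.0432 mg/L.
After complete mixing, C₀ = (18.9·3 + 349·0.0432) / 367.9 = 0.1951 mg/L.
Travel time t = 4.7e+04 m / 0.36 m/s = 1.306e+05 s = 1.511 d.
C = 0.1951·exp(−0.090·1.511) = 0.1951·0.8728 = 0.1703 mg/L.

0.170 mg/L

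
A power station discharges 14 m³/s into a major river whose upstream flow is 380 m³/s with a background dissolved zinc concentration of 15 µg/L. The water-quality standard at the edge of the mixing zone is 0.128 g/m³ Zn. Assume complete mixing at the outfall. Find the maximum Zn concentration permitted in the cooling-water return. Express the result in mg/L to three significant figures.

15 µg/L = 0.015 mg/L.
Mass balance: 0.128·394 = 14·Cₑ + 380·0.015.
Cₑ = (50.43 − 5.7) / 14 = 3.195 mg/L.

3.20 mg/L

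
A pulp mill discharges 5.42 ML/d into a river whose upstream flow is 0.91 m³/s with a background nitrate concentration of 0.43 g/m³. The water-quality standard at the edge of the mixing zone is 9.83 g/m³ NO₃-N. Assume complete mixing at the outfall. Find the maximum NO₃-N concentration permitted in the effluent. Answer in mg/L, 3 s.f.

146 mg/L

5.42 ML/d = 0.06273 m³/s.
Mass balance: 9.83·0.9727 = 0.06273·Cₑ + 0.91·0.43.
Cₑ = (9.562 − 0.3913) / 0.06273 = 146.2 mg/L.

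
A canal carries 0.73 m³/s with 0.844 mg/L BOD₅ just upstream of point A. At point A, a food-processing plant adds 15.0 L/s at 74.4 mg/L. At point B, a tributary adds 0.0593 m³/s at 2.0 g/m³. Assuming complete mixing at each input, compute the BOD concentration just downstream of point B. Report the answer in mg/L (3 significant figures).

15.0 L/s = 0.015 m³/s.
After input A: C = (0.73·0.844 + 0.015·74.4) / 0.745 = 2.325 mg/L.
After input B: C = (0.745·2.325 + 0.0593·2) / 0.8043 = 2.301 mg/L.

2.30 mg/L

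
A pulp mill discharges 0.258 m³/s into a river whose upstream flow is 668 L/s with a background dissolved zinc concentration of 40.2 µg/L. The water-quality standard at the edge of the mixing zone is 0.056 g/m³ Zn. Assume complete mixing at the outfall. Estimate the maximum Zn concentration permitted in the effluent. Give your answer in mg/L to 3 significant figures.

0.0969 mg/L

668 L/s = 0.668 m³/s.
40.2 µg/L = 0.0402 mg/L.
Mass balance: 0.056·0.926 = 0.258·Cₑ + 0.668·0.0402.
Cₑ = (0.05186 − 0.02685) / 0.258 = 0.09691 mg/L.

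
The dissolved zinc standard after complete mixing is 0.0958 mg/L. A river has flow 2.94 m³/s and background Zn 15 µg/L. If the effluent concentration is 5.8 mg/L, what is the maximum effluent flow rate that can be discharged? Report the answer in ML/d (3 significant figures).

15 µg/L = 0.015 mg/L.
Mass balance at complete mixing: C_std·(Q_w + Q_r) = Q_w·C_e + Q_r·C_b.
Rearranging, Q_w = Q_r·(C_std − C_b)/(C_e − C_std) = 2.94·(0.0958 − 0.015) / (5.8 − 0.0958) = 0.04165 m³/s.
= 3.598 ML/d.

3.60 ML/d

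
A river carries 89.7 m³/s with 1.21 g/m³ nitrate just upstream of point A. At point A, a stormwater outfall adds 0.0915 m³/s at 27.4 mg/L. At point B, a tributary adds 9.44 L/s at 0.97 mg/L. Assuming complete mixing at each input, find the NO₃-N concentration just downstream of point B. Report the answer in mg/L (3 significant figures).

After input A: C = (89.7·1.21 + 0.0915·27.4) / 89.79 = 1.237 mg/L.
9.44 L/s = 0.00944 m³/s.
After input B: C = (89.79·1.237 + 0.00944·0.97) / 89.8 = 1.237 mg/L.

1.24 mg/L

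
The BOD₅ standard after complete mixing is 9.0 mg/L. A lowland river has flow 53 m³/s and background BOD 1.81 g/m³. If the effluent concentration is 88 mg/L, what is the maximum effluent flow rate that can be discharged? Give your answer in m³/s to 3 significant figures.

Mass balance at complete mixing: C_std·(Q_w + Q_r) = Q_w·C_e + Q_r·C_b.
Rearranging, Q_w = Q_r·(C_std − C_b)/(C_e − C_std) = 53·(9 − 1.81) / (88 − 9) = 4.824 m³/s.

4.82 m³/s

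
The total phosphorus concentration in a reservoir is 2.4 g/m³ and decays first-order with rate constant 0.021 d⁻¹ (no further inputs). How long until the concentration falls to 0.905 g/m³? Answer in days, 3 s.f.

46.4 d

t = ln(C₀/C)/k = ln(2.4/0.905)/0.021 = 0.9753/0.021 = 46.44 d.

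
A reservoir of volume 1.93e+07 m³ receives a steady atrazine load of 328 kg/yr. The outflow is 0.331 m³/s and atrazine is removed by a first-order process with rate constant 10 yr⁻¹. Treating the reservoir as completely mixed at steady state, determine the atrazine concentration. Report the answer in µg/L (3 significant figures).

1.61 µg/L

Outflow Q = 0.331 m³/s × 3.156e+07 s/yr = 1.045e+07 m³/yr.
Steady-state CSTR mass balance: W = Q·C + k·V·C, so C = W/(Q + kV).
Q + kV = 1.045e+07 + 10·1.93e+07 = 2.034e+08 m³/yr.
C = 328/2.034e+08 = 1.612e-06 kg/m³ = 0.001612 mg/L = 1.612 µg/L.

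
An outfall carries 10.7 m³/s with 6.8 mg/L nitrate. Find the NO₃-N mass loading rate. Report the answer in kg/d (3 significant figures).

6290 kg/d

Mass flux = Q·C = 10.7 m³/s × 6.8 g/m³ = 72.76 g/s.
= 72.76 g/s × 86.4 = 6286 kg/d.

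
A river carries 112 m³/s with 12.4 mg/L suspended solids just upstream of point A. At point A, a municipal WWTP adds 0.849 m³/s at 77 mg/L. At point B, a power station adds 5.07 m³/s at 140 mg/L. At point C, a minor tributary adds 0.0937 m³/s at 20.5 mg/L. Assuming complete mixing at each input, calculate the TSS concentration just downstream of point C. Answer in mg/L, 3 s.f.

After input A: C = (112·12.4 + 0.849·77) / 112.8 = 12.89 mg/L.
After input B: C = (112.8·12.89 + 5.07·140) / 117.9 = 18.35 mg/L.
After input C: C = (117.9·18.35 + 0.0937·20.5) / 118 = 18.35 mg/L.

18.4 mg/L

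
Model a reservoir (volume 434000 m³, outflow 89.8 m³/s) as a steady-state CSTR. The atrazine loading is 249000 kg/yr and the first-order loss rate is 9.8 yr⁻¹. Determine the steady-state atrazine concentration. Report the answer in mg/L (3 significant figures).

Outflow Q = 89.8 m³/s × 3.156e+07 s/yr = 2.834e+09 m³/yr.
Steady-state CSTR mass balance: W = Q·C + k·V·C, so C = W/(Q + kV).
Q + kV = 2.834e+09 + 9.8·434000 = 2.838e+09 m³/yr.
C = 249000/2.838e+09 = 8.773e-05 kg/m³ = 0.08773 mg/L.

0.0877 mg/L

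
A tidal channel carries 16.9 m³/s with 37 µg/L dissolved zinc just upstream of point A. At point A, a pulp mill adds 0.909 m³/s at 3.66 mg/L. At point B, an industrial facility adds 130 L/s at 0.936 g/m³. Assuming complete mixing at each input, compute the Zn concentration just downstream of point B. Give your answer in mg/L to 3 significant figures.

0.227 mg/L

37 µg/L = 0.037 mg/L.
After input A: C = (16.9·0.037 + 0.909·3.66) / 17.81 = 0.2219 mg/L.
130 L/s = 0.13 m³/s.
After input B: C = (17.81·0.2219 + 0.13·0.936) / 17.94 = 0.2271 mg/L.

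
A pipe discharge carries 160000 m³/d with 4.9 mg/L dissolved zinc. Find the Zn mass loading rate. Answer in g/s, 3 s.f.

9.07 g/s

160000 m³/d = 1.852 m³/s.
Mass flux = Q·C = 1.852 m³/s × 4.9 g/m³ = 9.074 g/s.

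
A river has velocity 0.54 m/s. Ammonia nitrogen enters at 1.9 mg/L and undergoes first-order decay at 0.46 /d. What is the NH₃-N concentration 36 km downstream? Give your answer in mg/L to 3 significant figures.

1.33 mg/L

Travel time t = 36 km / 0.54 m/s = 3.6e+04/0.54 = 6.667e+04 s = 0.7716 d.
First-order decay: C = 1.9·exp(−0.46·0.7716) = 1.9·0.7012 = 1.332 mg/L.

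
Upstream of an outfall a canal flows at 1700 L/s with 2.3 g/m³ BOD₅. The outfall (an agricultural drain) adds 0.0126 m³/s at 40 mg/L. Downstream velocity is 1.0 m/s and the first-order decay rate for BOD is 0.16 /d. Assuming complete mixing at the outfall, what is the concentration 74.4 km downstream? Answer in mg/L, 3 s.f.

2.25 mg/L

1700 L/s = 1.7 m³/s.
After complete mixing, C₀ = (0.0126·40 + 1.7·2.3) / 1.713 = 2.577 mg/L.
Travel time t = 7.44e+04 m / 1.0 m/s = 7.44e+04 s = 0.8611 d.
C = 2.577·exp(−0.16·0.8611) = 2.577·0.8713 = 2.246 mg/L.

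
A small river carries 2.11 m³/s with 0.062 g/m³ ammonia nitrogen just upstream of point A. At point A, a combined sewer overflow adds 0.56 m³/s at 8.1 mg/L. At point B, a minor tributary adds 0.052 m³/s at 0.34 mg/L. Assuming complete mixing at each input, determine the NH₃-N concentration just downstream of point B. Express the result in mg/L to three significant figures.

After input A: C = (2.11·0.062 + 0.56·8.1) / 2.67 = 1.748 mg/L.
After input B: C = (2.67·1.748 + 0.052·0.34) / 2.722 = 1.721 mg/L.

1.72 mg/L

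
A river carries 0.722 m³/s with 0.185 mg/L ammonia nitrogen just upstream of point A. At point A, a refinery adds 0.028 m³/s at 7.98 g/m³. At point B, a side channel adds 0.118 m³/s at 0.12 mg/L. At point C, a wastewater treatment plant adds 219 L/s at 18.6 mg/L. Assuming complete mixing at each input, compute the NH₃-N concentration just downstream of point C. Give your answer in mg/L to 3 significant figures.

After input A: C = (0.722·0.185 + 0.028·7.98) / 0.75 = 0.476 mg/L.
After input B: C = (0.75·0.476 + 0.118·0.12) / 0.868 = 0.4276 mg/L.
219 L/s = 0.219 m³/s.
After input C: C = (0.868·0.4276 + 0.219·18.6) / 1.087 = 4.089 mg/L.

4.09 mg/L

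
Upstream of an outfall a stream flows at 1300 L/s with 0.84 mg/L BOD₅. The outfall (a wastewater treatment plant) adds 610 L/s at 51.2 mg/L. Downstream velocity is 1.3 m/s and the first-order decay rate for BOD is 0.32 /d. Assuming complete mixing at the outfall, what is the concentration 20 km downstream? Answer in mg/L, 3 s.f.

610 L/s = 0.61 m³/s.
1300 L/s = 1.3 m³/s.
After complete mixing, C₀ = (0.61·51.2 + 1.3·0.84) / 1.91 = 16.92 mg/L.
Travel time t = 2e+04 m / 1.3 m/s = 1.538e+04 s = 0.1781 d.
C = 16.92·exp(−0.32·0.1781) = 16.92·0.9446 = 15.99 mg/L.

16.0 mg/L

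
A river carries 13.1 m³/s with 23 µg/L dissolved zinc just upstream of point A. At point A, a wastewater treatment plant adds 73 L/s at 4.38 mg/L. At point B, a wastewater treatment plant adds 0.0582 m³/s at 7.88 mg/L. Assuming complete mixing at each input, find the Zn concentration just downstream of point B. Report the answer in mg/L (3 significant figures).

23 µg/L = 0.023 mg/L.
73 L/s = 0.073 m³/s.
After input A: C = (13.1·0.023 + 0.073·4.38) / 13.17 = 0.04714 mg/L.
After input B: C = (13.17·0.04714 + 0.0582·7.88) / 13.23 = 0.0816 mg/L.

0.0816 mg/L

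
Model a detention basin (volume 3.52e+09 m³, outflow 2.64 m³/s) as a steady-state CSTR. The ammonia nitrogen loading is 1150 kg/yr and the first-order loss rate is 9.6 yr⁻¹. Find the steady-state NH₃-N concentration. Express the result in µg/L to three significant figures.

0.0339 µg/L

Outflow Q = 2.64 m³/s × 3.156e+07 s/yr = 8.331e+07 m³/yr.
Steady-state CSTR mass balance: W = Q·C + k·V·C, so C = W/(Q + kV).
Q + kV = 8.331e+07 + 9.6·3.52e+09 = 3.388e+10 m³/yr.
C = 1150/3.388e+10 = 3.395e-08 kg/m³ = 3.395e-05 mg/L = 0.03395 µg/L.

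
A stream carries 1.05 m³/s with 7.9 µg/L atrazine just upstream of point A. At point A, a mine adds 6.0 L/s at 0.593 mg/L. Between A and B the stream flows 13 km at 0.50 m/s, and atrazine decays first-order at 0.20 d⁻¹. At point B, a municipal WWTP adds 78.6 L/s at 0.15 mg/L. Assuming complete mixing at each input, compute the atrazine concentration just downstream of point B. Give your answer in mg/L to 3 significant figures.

0.0202 mg/L

7.9 µg/L = 0.0079 mg/L.
6.0 L/s = 0.006 m³/s.
After input A: C = (1.05·0.0079 + 0.006·0.593) / 1.056 = 0.01122 mg/L.
Over the 13 km reach to input B (t = 2.6e+04 s = 0.3009 d), decay gives C = 0.01122·exp(−0.20·0.3009) = 0.01057 mg/L.
78.6 L/s = 0.0786 m³/s.
After input B: C = (1.056·0.01057 + 0.0786·0.15) / 1.135 = 0.02023 mg/L.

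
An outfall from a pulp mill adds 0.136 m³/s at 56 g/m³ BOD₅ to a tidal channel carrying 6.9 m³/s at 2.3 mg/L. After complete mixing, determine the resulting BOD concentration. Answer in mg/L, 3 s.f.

3.34 mg/L

Conservation of mass across the mixing zone: C = (0.136·56 + 6.9·2.3) / (0.136 + 6.9) = 23.49/7.036 = 3.338 mg/L.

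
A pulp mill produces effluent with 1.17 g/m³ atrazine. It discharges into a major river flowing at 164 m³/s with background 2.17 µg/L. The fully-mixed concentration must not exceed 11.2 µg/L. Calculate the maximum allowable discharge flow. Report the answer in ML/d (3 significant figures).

110 ML/d

2.17 µg/L = 0.00217 mg/L.
11.2 µg/L = 0.0112 mg/L.
Mass balance at complete mixing: C_std·(Q_w + Q_r) = Q_w·C_e + Q_r·C_b.
Rearranging, Q_w = Q_r·(C_std − C_b)/(C_e − C_std) = 164·(0.0112 − 0.00217) / (1.17 − 0.0112) = 1.278 m³/s.
= 110.4 ML/d.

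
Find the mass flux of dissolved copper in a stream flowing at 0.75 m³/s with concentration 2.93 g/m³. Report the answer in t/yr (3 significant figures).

Mass flux = Q·C = 0.75 m³/s × 2.93 g/m³ = 2.198 g/s.
= 2.198 g/s × 31.56 = 69.35 t/yr.

69.3 t/yr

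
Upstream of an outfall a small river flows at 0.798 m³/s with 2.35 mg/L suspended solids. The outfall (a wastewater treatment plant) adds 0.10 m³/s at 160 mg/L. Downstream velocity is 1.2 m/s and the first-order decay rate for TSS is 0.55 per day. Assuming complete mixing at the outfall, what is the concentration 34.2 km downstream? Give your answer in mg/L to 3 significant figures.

16.6 mg/L

After complete mixing, C₀ = (0.1·160 + 0.798·2.35) / 0.898 = 19.91 mg/L.
Travel time t = 3.42e+04 m / 1.2 m/s = 2.85e+04 s = 0.3299 d.
C = 19.91·exp(−0.55·0.3299) = 19.91·0.8341 = 16.6 mg/L.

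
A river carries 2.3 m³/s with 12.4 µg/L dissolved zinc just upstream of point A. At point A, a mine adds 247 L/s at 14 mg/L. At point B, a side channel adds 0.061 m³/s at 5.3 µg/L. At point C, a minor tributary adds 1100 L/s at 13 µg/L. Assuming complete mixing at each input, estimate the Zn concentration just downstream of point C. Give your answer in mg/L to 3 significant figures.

12.4 µg/L = 0.0124 mg/L.
247 L/s = 0.247 m³/s.
After input A: C = (2.3·0.0124 + 0.247·14) / 2.547 = 1.369 mg/L.
5.3 µg/L = 0.0053 mg/L.
After input B: C = (2.547·1.369 + 0.061·0.0053) / 2.608 = 1.337 mg/L.
1100 L/s = 1.1 m³/s.
13 µg/L = 0.013 mg/L.
After input C: C = (2.608·1.337 + 1.1·0.013) / 3.708 = 0.9442 mg/L.

0.944 mg/L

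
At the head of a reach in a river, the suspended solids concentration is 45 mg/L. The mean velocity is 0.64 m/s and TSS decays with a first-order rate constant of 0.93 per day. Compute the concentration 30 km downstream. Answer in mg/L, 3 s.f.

Travel time t = 30 km / 0.64 m/s = 3e+04/0.64 = 4.688e+04 s = 0.5425 d.
First-order decay: C = 45·exp(−0.93·0.5425) = 45·0.6038 = 27.17 mg/L.

27.2 mg/L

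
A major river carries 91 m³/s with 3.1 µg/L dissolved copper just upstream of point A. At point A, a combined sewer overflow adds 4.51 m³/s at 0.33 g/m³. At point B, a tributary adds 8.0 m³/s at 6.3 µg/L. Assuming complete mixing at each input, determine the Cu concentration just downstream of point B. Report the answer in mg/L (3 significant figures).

3.1 µg/L = 0.0031 mg/L.
After input A: C = (91·0.0031 + 4.51·0.33) / 95.51 = 0.01854 mg/L.
6.3 µg/L = 0.0063 mg/L.
After input B: C = (95.51·0.01854 + 8·0.0063) / 103.5 = 0.01759 mg/L.

0.0176 mg/L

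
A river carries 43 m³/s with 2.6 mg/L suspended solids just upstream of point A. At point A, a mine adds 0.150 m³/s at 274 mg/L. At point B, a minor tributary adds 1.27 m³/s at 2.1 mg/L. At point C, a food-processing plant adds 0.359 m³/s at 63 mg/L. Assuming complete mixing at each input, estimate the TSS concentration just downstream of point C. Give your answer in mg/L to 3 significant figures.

After input A: C = (43·2.6 + 0.15·274) / 43.15 = 3.543 mg/L.
After input B: C = (43.15·3.543 + 1.27·2.1) / 44.42 = 3.502 mg/L.
After input C: C = (44.42·3.502 + 0.359·63) / 44.78 = 3.979 mg/L.

3.98 mg/L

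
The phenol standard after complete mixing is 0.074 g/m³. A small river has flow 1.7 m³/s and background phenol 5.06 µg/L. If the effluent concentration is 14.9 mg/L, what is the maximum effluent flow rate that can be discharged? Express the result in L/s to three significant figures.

5.06 µg/L = 0.00506 mg/L.
Mass balance at complete mixing: C_std·(Q_w + Q_r) = Q_w·C_e + Q_r·C_b.
Rearranging, Q_w = Q_r·(C_std − C_b)/(C_e − C_std) = 1.7·(0.074 − 0.00506) / (14.9 − 0.074) = 0.007905 m³/s.
= 7.905 L/s.

7.90 L/s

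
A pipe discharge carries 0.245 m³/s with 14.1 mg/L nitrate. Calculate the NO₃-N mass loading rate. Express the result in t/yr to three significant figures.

Mass flux = Q·C = 0.245 m³/s × 14.1 g/m³ = 3.454 g/s.
= 3.454 g/s × 31.56 = 109 t/yr.

109 t/yr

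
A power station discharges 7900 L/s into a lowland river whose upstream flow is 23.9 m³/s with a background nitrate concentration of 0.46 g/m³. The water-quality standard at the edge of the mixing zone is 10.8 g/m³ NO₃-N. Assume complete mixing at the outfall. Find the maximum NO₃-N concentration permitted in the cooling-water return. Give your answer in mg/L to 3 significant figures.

42.1 mg/L

7900 L/s = 7.9 m³/s.
Mass balance: 10.8·31.8 = 7.9·Cₑ + 23.9·0.46.
Cₑ = (343.4 − 10.99) / 7.9 = 42.08 mg/L.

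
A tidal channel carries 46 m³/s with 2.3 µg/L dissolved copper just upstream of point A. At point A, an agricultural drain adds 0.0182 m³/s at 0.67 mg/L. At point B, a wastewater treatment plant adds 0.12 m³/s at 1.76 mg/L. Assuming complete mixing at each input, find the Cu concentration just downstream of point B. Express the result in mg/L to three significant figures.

0.00713 mg/L

2.3 µg/L = 0.0023 mg/L.
After input A: C = (46·0.0023 + 0.0182·0.67) / 46.02 = 0.002564 mg/L.
After input B: C = (46.02·0.002564 + 0.12·1.76) / 46.14 = 0.007135 mg/L.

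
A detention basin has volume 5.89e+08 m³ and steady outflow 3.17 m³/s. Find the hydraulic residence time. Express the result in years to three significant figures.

5.89 yr

Q = 3.17 m³/s × 3.156e+07 s/yr = 1e+08 m³/yr.
Hydraulic residence time τ = V/Q = 5.89e+08/1e+08 = 5.888 yr.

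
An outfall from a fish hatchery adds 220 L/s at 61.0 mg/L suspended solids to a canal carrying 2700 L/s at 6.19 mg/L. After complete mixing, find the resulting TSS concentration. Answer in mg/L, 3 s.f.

220 L/s = 0.22 m³/s.
2700 L/s = 2.7 m³/s.
Conservation of mass across the mixing zone: C = (0.22·61 + 2.7·6.19) / (0.22 + 2.7) = 30.13/2.92 = 10.32 mg/L.

10.3 mg/L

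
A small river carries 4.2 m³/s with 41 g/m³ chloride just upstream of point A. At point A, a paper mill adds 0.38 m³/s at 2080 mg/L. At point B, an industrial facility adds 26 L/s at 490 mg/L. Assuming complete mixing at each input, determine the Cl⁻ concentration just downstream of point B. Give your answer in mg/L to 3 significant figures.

After input A: C = (4.2·41 + 0.38·2080) / 4.58 = 210.2 mg/L.
26 L/s = 0.026 m³/s.
After input B: C = (4.58·210.2 + 0.026·490) / 4.606 = 211.8 mg/L.

212 mg/L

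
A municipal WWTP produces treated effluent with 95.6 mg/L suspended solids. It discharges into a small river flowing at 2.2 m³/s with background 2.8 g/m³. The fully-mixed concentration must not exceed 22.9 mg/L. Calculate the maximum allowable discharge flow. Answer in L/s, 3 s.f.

608 L/s

Mass balance at complete mixing: C_std·(Q_w + Q_r) = Q_w·C_e + Q_r·C_b.
Rearranging, Q_w = Q_r·(C_std − C_b)/(C_e − C_std) = 2.2·(22.9 − 2.8) / (95.6 − 22.9) = 0.6083 m³/s.
= 608.3 L/s.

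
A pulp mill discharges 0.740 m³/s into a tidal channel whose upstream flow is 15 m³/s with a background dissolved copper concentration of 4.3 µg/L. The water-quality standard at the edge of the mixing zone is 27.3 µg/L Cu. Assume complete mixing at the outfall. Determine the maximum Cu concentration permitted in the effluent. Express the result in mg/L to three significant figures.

0.494 mg/L

4.3 µg/L = 0.0043 mg/L.
27.3 µg/L = 0.0273 mg/L.
Mass balance: 0.0273·15.74 = 0.74·Cₑ + 15·0.0043.
Cₑ = (0.4297 − 0.0645) / 0.74 = 0.4935 mg/L.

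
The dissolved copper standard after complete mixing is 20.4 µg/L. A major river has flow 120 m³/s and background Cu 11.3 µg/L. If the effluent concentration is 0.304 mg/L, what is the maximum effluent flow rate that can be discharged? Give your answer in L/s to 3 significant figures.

3850 L/s

11.3 µg/L = 0.0113 mg/L.
20.4 µg/L = 0.0204 mg/L.
Mass balance at complete mixing: C_std·(Q_w + Q_r) = Q_w·C_e + Q_r·C_b.
Rearranging, Q_w = Q_r·(C_std − C_b)/(C_e − C_std) = 120·(0.0204 − 0.0113) / (0.304 − 0.0204) = 3.85 m³/s.
= 3850 L/s.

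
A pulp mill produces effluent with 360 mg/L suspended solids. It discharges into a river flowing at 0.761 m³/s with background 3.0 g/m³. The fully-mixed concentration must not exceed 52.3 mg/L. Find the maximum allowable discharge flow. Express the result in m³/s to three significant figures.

Mass balance at complete mixing: C_std·(Q_w + Q_r) = Q_w·C_e + Q_r·C_b.
Rearranging, Q_w = Q_r·(C_std − C_b)/(C_e − C_std) = 0.761·(52.3 − 3) / (360 − 52.3) = 0.1219 m³/s.

0.122 m³/s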